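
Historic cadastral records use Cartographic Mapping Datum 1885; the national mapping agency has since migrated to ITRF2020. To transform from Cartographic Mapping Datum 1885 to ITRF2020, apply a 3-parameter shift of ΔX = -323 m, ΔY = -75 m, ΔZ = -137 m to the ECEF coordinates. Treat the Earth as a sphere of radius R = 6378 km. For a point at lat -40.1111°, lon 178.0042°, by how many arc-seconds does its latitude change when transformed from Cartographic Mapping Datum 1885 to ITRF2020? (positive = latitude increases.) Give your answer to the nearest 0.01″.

sin φ = -0.644272, cos φ = 0.764797, sin λ = 0.034826, cos λ = -0.999393.
North component: ΔN = −sin φ cos λ·ΔX − sin φ sin λ·ΔY + cos φ·ΔZ = −(-0.644272)(-0.999393)(-323) − (-0.644272)(0.034826)(-75) + (0.764797)(-137) = 101.51 m.
1° of latitude spans πR/180 = 111317 m, so Δφ = 101.51 / 111317 × 3600 = 3.283″.

Δφ = 3.28″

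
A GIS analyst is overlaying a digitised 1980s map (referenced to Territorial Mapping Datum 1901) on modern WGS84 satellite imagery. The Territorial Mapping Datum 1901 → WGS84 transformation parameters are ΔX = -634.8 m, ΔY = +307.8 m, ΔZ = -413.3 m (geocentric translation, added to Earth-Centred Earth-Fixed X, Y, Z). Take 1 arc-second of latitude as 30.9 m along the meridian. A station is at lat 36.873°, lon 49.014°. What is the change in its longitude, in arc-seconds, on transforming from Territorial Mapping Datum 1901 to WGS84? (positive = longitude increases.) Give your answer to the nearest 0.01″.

sin φ = 0.600043, cos φ = 0.799968, sin λ = 0.754870, cos λ = 0.655875.
East component: ΔE = −sin λ·ΔX + cos λ·ΔY = −(0.754870)(-634.8) + (0.655875)(307.8) = 681.07 m.
1° of latitude spans 3600 × 30.90 = 111240 m; at latitude φ, 1° of longitude spans that × cos φ = 88988.4 m, so Δλ = 681.07 / 88988.4 × 3600 = 27.552″.

Δλ = 27.55″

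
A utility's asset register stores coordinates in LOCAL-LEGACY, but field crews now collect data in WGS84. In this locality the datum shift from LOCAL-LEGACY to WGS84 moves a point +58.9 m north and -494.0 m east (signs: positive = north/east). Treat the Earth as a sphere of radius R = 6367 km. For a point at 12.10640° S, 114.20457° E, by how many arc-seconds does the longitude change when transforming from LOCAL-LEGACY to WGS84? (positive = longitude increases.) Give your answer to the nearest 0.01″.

Δλ = -16.37″

At latitude -12.10640°, cos φ = 0.977760.
One radian of longitude at latitude φ spans R cos φ, so Δλ = ΔE / (R cos φ) = -494.0 / (6367000 × 0.977760) = -7.9352e-05 rad = -16.368″.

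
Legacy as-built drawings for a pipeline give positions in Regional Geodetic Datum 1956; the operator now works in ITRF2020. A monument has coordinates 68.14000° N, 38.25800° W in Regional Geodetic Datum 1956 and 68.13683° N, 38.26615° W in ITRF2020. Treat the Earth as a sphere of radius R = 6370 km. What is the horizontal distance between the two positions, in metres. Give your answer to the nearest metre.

Δφ = 68.13683° − 68.14000° = -0.00317°; Δλ = -38.26615° − -38.25800° = -0.00815°.
1° along a meridian = πR/180 = 111177 m.
ΔN = Δφ × 111177 = -352.4 m; ΔE = Δλ × 111177 × cos(68.14000°) = -0.00815 × 111177 × 0.372340 = -337.4 m.
Distance = √(ΔE² + ΔN²) = √((-337.4)² + (-352.4)²) = 487.9 m.

488 m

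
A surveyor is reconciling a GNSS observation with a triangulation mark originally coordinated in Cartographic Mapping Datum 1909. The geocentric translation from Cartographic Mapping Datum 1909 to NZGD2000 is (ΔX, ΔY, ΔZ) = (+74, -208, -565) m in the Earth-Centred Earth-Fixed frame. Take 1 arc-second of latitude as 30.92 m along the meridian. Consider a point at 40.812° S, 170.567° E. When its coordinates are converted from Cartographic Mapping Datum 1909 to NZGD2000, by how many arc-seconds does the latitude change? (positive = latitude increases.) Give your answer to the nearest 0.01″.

sin φ = -0.653579, cos φ = 0.756858, sin λ = 0.163894, cos λ = -0.986478.
North component: ΔN = −sin φ cos λ·ΔX − sin φ sin λ·ΔY + cos φ·ΔZ = −(-0.653579)(-0.986478)(74) − (-0.653579)(0.163894)(-208) + (0.756858)(-565) = -497.62 m.
1° of latitude spans 3600 × 30.92 = 111312 m, so Δφ = -497.62 / 111312 × 3600 = -16.094″.

Δφ = -16.09″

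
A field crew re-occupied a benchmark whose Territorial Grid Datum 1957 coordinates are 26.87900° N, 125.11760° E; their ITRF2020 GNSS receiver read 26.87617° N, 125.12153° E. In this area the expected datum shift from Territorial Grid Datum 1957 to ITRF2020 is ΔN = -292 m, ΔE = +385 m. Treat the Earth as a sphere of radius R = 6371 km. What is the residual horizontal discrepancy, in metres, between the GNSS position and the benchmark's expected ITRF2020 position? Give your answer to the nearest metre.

Observed coordinate differences: Δφ = -0.00283°, Δλ = +0.00393°.
Converting to metres (1° lat = 111195 m, cos φ = 0.891963): observed ΔN = -314.7 m, observed ΔE = 389.8 m.
Subtracting the expected shift leaves a residual of -314.7 − (-292) = -22.7 m north and 389.8 − (385) = 4.8 m east.
Residual distance = √((-22.7)² + 4.8²) = 23.2 m.

23 m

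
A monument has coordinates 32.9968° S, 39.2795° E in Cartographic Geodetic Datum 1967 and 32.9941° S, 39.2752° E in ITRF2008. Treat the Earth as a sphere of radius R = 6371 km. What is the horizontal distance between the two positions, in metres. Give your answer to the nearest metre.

501 m

Δφ = -32.9941° − -32.9968° = +0.0027°; Δλ = 39.2752° − 39.2795° = -0.0043°.
1° along a meridian = πR/180 = 111195 m.
ΔN = Δφ × 111195 = 300.2 m; ΔE = Δλ × 111195 × cos(-32.9968°) = -0.0043 × 111195 × 0.838701 = -401.0 m.
Distance = √(ΔE² + ΔN²) = √((-401.0)² + 300.2²) = 500.9 m.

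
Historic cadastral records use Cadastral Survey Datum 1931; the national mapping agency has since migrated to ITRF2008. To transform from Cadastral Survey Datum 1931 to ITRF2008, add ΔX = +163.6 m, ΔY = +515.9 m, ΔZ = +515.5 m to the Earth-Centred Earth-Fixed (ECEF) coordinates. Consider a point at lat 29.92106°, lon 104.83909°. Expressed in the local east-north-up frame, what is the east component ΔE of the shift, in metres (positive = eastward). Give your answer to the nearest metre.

At φ = 29.92106°, λ = 104.83909°: sin φ = 0.498806, cos φ = 0.866713, sin λ = 0.966649, cos λ = -0.256105.
ΔE = −sin λ·ΔX + cos λ·ΔY = −(0.966649)·(163.6) + (-0.256105)·(515.9) = -290.27 m.

ΔE = -290 m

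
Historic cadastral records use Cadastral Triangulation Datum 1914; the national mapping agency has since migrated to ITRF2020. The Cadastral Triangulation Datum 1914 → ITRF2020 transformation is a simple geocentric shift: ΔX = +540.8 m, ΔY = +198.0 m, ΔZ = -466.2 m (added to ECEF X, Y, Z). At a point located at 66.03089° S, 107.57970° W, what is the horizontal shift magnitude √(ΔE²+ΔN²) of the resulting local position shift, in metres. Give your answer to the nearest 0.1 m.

684.8 m

At φ = -66.03089°, λ = -107.57970°: sin φ = -0.913765, cos φ = 0.406244, sin λ = -0.953298, cos λ = -0.302032.
ΔE = −sin λ·ΔX + cos λ·ΔY = −(-0.953298)·(540.8) + (-0.302032)·(198.0) = 455.74 m.
ΔN = −sin φ cos λ·ΔX − sin φ sin λ·ΔY + cos φ·ΔZ = −(-0.913765)(-0.302032)(540.8) − (-0.913765)(-0.953298)(198.0) + (0.406244)(-466.2) = -511.12 m.
Horizontal magnitude = √(ΔE² + ΔN²) = √(455.74² + (-511.12)²) = 684.79 m.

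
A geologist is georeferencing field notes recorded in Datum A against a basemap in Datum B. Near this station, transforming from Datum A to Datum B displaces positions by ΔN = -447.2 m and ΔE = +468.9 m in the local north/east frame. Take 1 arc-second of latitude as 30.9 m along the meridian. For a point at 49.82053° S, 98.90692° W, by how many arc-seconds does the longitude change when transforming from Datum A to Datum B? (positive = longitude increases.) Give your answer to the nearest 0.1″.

At latitude -49.82053°, cos φ = 0.645184.
1″ of longitude at this latitude = 30.90 × cos φ = 19.9362 m, so Δλ = 468.9 / 19.9362 = 23.520″.

Δλ = 23.5″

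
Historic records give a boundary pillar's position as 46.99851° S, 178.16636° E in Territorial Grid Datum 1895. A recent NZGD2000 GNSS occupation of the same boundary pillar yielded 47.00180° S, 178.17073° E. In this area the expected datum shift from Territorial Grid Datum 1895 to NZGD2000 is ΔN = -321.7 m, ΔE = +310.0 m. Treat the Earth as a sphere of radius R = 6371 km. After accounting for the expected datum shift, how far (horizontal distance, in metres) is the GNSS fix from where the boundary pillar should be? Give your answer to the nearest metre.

49 m

Observed coordinate differences: Δφ = -0.00329°, Δλ = +0.00437°.
Converting to metres (1° lat = 111195 m, cos φ = 0.682017): observed ΔN = -365.8 m, observed ΔE = 331.4 m.
Subtracting the expected shift leaves a residual of -365.8 − (-321.7) = -44.1 m north and 331.4 − (310.0) = 21.4 m east.
Residual distance = √((-44.1)² + 21.4²) = 49.0 m.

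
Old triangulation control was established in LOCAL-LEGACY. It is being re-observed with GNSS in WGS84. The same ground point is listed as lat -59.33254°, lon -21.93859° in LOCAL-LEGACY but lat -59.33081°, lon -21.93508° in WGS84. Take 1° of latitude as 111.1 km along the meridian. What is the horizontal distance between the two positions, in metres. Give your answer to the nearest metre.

Δφ = -59.33081° − -59.33254° = +0.00173°; Δλ = -21.93508° − -21.93859° = +0.00351°.
ΔN = Δφ × 111100 = 192.2 m; ΔE = Δλ × 111100 × cos(-59.33254°) = +0.00351 × 111100 × 0.510054 = 198.9 m.
Distance = √(ΔE² + ΔN²) = √(198.9² + 192.2²) = 276.6 m.

277 m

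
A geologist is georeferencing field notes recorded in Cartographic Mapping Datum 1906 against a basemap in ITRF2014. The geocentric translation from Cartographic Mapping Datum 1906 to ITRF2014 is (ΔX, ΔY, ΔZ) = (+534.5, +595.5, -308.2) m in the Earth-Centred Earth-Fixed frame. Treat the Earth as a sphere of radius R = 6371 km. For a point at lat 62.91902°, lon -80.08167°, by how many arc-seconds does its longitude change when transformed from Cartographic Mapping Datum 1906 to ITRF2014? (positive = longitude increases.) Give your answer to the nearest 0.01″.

Δλ = 44.74″

sin φ = 0.890364, cos φ = 0.455249, sin λ = -0.985054, cos λ = 0.172244.
East component: ΔE = −sin λ·ΔX + cos λ·ΔY = −(-0.985054)(534.5) + (0.172244)(595.5) = 629.08 m.
1° of latitude spans πR/180 = 111195 m; at latitude φ, 1° of longitude spans that × cos φ = 50621.4 m, so Δλ = 629.08 / 50621.4 × 3600 = 44.738″.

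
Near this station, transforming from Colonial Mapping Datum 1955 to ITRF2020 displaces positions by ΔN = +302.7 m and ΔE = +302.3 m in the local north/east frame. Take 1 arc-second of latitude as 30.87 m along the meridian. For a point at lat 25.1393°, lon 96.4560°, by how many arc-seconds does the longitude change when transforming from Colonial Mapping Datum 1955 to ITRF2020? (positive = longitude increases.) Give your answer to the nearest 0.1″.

Δλ = 10.8″

At latitude 25.1393°, cos φ = 0.905278.
1″ of longitude at this latitude = 30.87 × cos φ = 27.9459 m, so Δλ = 302.3 / 27.9459 = 10.817″.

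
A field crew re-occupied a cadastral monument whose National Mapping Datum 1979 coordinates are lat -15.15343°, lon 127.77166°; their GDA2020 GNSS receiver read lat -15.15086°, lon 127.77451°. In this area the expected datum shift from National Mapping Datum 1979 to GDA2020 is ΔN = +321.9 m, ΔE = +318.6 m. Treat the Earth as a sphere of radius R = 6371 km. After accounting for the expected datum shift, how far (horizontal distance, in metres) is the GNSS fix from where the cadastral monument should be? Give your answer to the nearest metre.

Observed coordinate differences: Δφ = +0.00257°, Δλ = +0.00285°.
Converting to metres (1° lat = 111195 m, cos φ = 0.965229): observed ΔN = 285.8 m, observed ΔE = 305.9 m.
Subtracting the expected shift leaves a residual of 285.8 − (321.9) = -36.1 m north and 305.9 − (318.6) = -12.7 m east.
Residual distance = √((-36.1)² + (-12.7)²) = 38.3 m.

38 m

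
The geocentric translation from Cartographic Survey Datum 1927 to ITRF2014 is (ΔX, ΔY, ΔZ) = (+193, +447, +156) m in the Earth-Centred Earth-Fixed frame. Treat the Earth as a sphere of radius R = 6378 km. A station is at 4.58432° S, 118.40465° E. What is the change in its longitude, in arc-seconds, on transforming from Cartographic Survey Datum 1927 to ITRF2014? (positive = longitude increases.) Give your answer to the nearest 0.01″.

sin φ = -0.079926, cos φ = 0.996801, sin λ = 0.879610, cos λ = -0.475696.
East component: ΔE = −sin λ·ΔX + cos λ·ΔY = −(0.879610)(193) + (-0.475696)(447) = -382.40 m.
1° of latitude spans πR/180 = 111317 m; at latitude φ, 1° of longitude spans that × cos φ = 110961.0 m, so Δλ = -382.40 / 110961.0 × 3600 = -12.407″.

Δλ = -12.41″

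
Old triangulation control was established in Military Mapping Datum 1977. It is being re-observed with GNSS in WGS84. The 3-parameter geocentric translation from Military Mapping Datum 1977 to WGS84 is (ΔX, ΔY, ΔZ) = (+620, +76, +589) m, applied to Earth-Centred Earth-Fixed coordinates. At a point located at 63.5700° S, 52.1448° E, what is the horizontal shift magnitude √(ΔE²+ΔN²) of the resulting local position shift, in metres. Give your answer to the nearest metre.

792 m

At φ = -63.5700°, λ = 52.1448°: sin φ = -0.895479, cos φ = 0.445104, sin λ = 0.789564, cos λ = 0.613668.
ΔE = −sin λ·ΔX + cos λ·ΔY = −(0.789564)·(620) + (0.613668)·(76) = -442.89 m.
ΔN = −sin φ cos λ·ΔX − sin φ sin λ·ΔY + cos φ·ΔZ = −(-0.895479)(0.613668)(620) − (-0.895479)(0.789564)(76) + (0.445104)(589) = 656.61 m.
Horizontal magnitude = √(ΔE² + ΔN²) = √((-442.89)² + 656.61²) = 792.01 m.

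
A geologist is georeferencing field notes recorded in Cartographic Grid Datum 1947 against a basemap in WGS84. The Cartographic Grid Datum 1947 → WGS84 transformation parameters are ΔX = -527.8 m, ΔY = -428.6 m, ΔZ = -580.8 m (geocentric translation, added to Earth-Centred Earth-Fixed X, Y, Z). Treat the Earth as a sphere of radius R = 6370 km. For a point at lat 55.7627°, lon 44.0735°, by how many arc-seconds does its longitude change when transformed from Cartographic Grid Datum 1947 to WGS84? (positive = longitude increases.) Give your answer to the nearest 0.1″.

sin φ = 0.826714, cos φ = 0.562622, sin λ = 0.695581, cos λ = 0.718448.
East component: ΔE = −sin λ·ΔX + cos λ·ΔY = −(0.695581)(-527.8) + (0.718448)(-428.6) = 59.20 m.
1° of latitude spans πR/180 = 111177 m; at latitude φ, 1° of longitude spans that × cos φ = 62550.9 m, so Δλ = 59.20 / 62550.9 × 3600 = 3.407″.

Δλ = 3.4″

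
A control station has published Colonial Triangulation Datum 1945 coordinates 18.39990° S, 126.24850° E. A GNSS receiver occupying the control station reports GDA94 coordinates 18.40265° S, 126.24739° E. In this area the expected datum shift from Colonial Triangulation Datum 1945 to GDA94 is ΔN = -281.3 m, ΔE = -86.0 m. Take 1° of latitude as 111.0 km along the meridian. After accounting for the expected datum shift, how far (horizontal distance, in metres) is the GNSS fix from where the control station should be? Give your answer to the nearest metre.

Observed coordinate differences: Δφ = -0.00275°, Δλ = -0.00111°.
Converting to metres (1° lat = 111000 m, cos φ = 0.948877): observed ΔN = -305.3 m, observed ΔE = -116.9 m.
Subtracting the expected shift leaves a residual of -305.3 − (-281.3) = -24.0 m north and -116.9 − (-86.0) = -30.9 m east.
Residual distance = √((-24.0)² + (-30.9)²) = 39.1 m.

39 m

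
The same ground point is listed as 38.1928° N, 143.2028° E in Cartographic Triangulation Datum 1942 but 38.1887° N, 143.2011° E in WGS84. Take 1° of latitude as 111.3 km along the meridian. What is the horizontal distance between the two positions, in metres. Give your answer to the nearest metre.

Δφ = 38.1887° − 38.1928° = -0.0041°; Δλ = 143.2011° − 143.2028° = -0.0017°.
ΔN = Δφ × 111300 = -456.3 m; ΔE = Δλ × 111300 × cos(38.1928°) = -0.0017 × 111300 × 0.785935 = -148.7 m.
Distance = √(ΔE² + ΔN²) = √((-148.7)² + (-456.3)²) = 479.9 m.

480 m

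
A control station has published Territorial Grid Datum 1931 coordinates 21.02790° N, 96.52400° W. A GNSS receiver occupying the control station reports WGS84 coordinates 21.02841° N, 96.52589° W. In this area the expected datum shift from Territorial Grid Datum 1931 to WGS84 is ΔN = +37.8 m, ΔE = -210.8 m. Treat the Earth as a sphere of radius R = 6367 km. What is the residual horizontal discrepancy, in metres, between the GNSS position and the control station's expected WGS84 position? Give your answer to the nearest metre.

Observed coordinate differences: Δφ = +0.00051°, Δλ = -0.00189°.
Converting to metres (1° lat = 111125 m, cos φ = 0.933406): observed ΔN = 56.7 m, observed ΔE = -196.0 m.
Subtracting the expected shift leaves a residual of 56.7 − (37.8) = 18.9 m north and -196.0 − (-210.8) = 14.8 m east.
Residual distance = √(18.9² + 14.8²) = 24.0 m.

24 m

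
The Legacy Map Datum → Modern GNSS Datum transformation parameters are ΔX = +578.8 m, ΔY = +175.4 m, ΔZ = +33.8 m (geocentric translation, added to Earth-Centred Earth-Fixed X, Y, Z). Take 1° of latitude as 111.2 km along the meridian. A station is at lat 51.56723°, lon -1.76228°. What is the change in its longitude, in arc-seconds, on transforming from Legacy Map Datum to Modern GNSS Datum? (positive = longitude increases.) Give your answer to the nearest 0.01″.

sin φ = 0.783338, cos φ = 0.621596, sin λ = -0.030753, cos λ = 0.999527.
East component: ΔE = −sin λ·ΔX + cos λ·ΔY = −(-0.030753)(578.8) + (0.999527)(175.4) = 193.12 m.
1° of latitude spans 111200 m; at latitude φ, 1° of longitude spans that × cos φ = 69121.5 m, so Δλ = 193.12 / 69121.5 × 3600 = 10.058″.

Δλ = 10.06″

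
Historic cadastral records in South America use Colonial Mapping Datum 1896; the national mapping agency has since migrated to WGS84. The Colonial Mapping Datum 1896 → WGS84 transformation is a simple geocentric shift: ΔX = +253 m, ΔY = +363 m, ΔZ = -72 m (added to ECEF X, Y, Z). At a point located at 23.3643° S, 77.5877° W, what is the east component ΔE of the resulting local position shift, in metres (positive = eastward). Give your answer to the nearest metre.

The local east axis at (φ, λ) is (−sin λ, cos λ, 0), so ΔE = −sin(-77.5877°)·253 + cos(-77.5877°)·363 = 325.11 m.

ΔE = 325 m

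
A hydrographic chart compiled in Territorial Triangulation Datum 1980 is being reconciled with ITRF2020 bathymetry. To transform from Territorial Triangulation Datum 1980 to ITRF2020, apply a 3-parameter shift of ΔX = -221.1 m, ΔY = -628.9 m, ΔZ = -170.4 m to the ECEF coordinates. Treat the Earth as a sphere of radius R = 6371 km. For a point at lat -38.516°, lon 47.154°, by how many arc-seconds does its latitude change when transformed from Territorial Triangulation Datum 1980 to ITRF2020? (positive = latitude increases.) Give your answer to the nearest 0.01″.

Δφ = -16.64″

sin φ = -0.622733, cos φ = 0.782434, sin λ = 0.733184, cos λ = 0.680030.
North component: ΔN = −sin φ cos λ·ΔX − sin φ sin λ·ΔY + cos φ·ΔZ = −(-0.622733)(0.680030)(-221.1) − (-0.622733)(0.733184)(-628.9) + (0.782434)(-170.4) = -514.10 m.
1° of latitude spans πR/180 = 111195 m, so Δφ = -514.10 / 111195 × 3600 = -16.644″.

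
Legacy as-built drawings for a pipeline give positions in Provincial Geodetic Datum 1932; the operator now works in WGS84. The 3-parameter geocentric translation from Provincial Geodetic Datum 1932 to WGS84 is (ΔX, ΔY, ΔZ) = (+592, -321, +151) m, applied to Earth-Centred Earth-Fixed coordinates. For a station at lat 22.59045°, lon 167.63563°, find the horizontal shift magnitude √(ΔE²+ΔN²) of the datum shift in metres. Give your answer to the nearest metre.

431 m

The local east axis at (φ, λ) is (−sin λ, cos λ, 0), so ΔE = −sin(167.63563°)·592 + cos(167.63563°)·(-321) = 186.79 m.
The local north axis is (−sin φ cos λ, −sin φ sin λ, cos φ), giving ΔN = 222.137 + 26.404 + 139.414 = 387.96 m.
Horizontal magnitude = √(ΔE² + ΔN²) = √(186.79² + 387.96²) = 430.58 m.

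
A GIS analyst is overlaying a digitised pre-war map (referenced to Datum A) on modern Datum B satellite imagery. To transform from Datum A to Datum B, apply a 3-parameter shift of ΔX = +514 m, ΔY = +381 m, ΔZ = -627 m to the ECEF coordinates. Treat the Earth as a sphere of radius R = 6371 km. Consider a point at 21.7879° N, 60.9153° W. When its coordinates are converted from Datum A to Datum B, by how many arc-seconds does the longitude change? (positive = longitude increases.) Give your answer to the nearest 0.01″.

sin φ = 0.371172, cos φ = 0.928564, sin λ = -0.873902, cos λ = 0.486102.
East component: ΔE = −sin λ·ΔX + cos λ·ΔY = −(-0.873902)(514) + (0.486102)(381) = 634.39 m.
1° of latitude spans πR/180 = 111195 m; at latitude φ, 1° of longitude spans that × cos φ = 103251.6 m, so Δλ = 634.39 / 103251.6 × 3600 = 22.119″.

Δλ = 22.12″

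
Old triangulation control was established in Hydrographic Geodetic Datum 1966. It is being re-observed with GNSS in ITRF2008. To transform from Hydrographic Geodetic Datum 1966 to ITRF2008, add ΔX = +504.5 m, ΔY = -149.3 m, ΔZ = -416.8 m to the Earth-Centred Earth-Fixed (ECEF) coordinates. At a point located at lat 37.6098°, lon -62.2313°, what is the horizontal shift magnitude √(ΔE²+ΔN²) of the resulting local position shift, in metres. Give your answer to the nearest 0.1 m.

The local east axis at (φ, λ) is (−sin λ, cos λ, 0), so ΔE = −sin(-62.2313°)·504.5 + cos(-62.2313°)·(-149.3) = 376.84 m.
The local north axis is (−sin φ cos λ, −sin φ sin λ, cos φ), giving ΔN = -143.445 − 80.622 − 330.183 = -554.25 m.
Horizontal magnitude = √(ΔE² + ΔN²) = √(376.84² + (-554.25)²) = 670.22 m.

670.2 m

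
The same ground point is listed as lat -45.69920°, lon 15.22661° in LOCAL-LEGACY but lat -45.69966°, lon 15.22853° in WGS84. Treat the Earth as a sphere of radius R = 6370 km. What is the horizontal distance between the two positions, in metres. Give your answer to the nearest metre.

158 m

Δφ = -45.69966° − -45.69920° = -0.00046°; Δλ = 15.22853° − 15.22661° = +0.00192°.
1° along a meridian = πR/180 = 111177 m.
ΔN = Δφ × 111177 = -51.1 m; ΔE = Δλ × 111177 × cos(-45.69920°) = +0.00192 × 111177 × 0.698425 = 149.1 m.
Distance = √(ΔE² + ΔN²) = √(149.1² + (-51.1)²) = 157.6 m.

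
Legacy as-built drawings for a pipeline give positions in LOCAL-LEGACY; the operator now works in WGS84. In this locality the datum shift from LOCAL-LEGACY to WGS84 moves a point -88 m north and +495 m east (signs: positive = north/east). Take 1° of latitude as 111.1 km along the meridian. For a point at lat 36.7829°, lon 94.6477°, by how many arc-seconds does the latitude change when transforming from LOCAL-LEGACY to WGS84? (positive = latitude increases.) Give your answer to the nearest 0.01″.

Δφ = -2.85″

1° of latitude = 111.1 km, so Δφ = -88.0 / 111100 = -0.0007921° = -2.851″.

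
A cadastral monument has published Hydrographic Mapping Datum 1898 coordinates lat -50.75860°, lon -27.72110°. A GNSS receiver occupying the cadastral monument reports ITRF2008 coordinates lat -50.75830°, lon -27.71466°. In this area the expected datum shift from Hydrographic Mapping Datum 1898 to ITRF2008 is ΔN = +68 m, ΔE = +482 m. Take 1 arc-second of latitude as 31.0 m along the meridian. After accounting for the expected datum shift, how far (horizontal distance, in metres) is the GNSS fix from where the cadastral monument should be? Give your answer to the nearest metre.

44 m

Observed coordinate differences: Δφ = +0.00030°, Δλ = +0.00644°.
Converting to metres (1° lat = 111600 m, cos φ = 0.632589): observed ΔN = 33.5 m, observed ΔE = 454.6 m.
Subtracting the expected shift leaves a residual of 33.5 − (68) = -34.5 m north and 454.6 − (482) = -27.4 m east.
Residual distance = √((-34.5)² + (-27.4)²) = 44.0 m.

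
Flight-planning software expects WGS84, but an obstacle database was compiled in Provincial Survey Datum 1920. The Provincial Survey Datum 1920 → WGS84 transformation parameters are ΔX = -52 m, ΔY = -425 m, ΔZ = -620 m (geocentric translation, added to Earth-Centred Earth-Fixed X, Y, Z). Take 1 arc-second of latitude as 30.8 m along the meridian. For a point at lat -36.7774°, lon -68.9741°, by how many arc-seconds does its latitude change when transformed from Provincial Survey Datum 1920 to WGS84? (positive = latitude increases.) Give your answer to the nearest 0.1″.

sin φ = -0.598708, cos φ = 0.800968, sin λ = -0.933418, cos λ = 0.358790.
North component: ΔN = −sin φ cos λ·ΔX − sin φ sin λ·ΔY + cos φ·ΔZ = −(-0.598708)(0.358790)(-52) − (-0.598708)(-0.933418)(-425) + (0.800968)(-620) = -270.26 m.
1° of latitude spans 3600 × 30.80 = 110880 m, so Δφ = -270.26 / 110880 × 3600 = -8.775″.

Δφ = -8.8″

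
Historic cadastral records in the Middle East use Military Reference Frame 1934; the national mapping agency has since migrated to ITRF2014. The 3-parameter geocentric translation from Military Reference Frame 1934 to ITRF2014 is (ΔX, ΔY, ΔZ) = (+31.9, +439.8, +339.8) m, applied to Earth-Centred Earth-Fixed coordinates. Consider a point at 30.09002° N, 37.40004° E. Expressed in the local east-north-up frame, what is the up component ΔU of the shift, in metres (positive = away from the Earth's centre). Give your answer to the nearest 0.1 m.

ΔU = 423.4 m

The local up (radial) axis is (cos φ cos λ, cos φ sin λ, sin φ), giving ΔU = 21.927 + 231.126 + 170.362 = 423.42 m.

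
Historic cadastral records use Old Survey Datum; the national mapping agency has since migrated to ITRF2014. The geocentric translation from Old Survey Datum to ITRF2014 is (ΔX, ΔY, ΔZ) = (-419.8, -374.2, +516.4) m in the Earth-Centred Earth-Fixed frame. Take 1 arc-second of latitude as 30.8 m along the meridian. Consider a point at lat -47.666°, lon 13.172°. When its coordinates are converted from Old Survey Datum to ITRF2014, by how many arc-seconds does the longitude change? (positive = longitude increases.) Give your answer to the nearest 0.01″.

Δλ = -12.95″

sin φ = -0.739232, cos φ = 0.673451, sin λ = 0.227875, cos λ = 0.973690.
East component: ΔE = −sin λ·ΔX + cos λ·ΔY = −(0.227875)(-419.8) + (0.973690)(-374.2) = -268.69 m.
1° of latitude spans 3600 × 30.80 = 110880 m; at latitude φ, 1° of longitude spans that × cos φ = 74672.3 m, so Δλ = -268.69 / 74672.3 × 3600 = -12.954″.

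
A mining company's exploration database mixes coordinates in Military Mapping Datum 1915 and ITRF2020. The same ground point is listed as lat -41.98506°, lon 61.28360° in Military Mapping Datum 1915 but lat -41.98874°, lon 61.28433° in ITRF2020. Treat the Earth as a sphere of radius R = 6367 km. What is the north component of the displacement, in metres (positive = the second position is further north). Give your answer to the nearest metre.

Δφ = -41.98874° − -41.98506° = -0.00368°; Δλ = 61.28433° − 61.28360° = +0.00073°.
1° along a meridian = πR/180 = 111125 m.
ΔN = Δφ × 111125 = -408.9 m; ΔE = Δλ × 111125 × cos(-41.98506°) = +0.00073 × 111125 × 0.743319 = 60.3 m.

ΔN = -409 m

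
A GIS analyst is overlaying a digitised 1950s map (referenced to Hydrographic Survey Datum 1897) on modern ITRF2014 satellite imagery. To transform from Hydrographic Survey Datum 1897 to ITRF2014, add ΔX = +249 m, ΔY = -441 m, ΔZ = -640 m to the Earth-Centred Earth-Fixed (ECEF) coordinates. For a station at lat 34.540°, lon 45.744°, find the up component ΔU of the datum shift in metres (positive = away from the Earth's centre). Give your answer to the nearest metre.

The local up (radial) axis is (cos φ cos λ, cos φ sin λ, sin φ), giving ΔU = 143.138 − 260.181 − 362.868 = -479.91 m.

ΔU = -480 m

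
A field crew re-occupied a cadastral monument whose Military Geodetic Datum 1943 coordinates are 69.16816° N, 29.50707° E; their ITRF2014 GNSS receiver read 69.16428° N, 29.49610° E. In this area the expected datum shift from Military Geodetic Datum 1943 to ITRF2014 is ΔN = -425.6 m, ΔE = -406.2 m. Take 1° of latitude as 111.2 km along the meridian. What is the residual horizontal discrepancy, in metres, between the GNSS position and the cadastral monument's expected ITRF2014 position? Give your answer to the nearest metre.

28 m

Observed coordinate differences: Δφ = -0.00388°, Δλ = -0.01097°.
Converting to metres (1° lat = 111200 m, cos φ = 0.355626): observed ΔN = -431.5 m, observed ΔE = -433.8 m.
Subtracting the expected shift leaves a residual of -431.5 − (-425.6) = -5.9 m north and -433.8 − (-406.2) = -27.6 m east.
Residual distance = √((-5.9)² + (-27.6)²) = 28.2 m.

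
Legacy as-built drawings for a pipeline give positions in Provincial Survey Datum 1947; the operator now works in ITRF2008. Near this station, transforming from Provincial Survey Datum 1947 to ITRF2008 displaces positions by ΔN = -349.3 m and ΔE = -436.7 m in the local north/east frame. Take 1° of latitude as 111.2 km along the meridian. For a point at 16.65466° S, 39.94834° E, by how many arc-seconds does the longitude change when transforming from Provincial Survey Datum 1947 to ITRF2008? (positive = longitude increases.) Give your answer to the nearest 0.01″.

Δλ = -14.76″

At latitude -16.65466°, cos φ = 0.958050.
1° of longitude at this latitude = 111.2 × cos φ = 106.54 km, so Δλ = -436.7 / 106535.1 = -0.0040991° = -14.757″.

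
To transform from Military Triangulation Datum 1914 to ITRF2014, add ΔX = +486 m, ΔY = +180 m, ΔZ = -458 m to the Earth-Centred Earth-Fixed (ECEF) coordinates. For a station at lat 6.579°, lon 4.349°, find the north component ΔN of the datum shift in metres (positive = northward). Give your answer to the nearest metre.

ΔN = -512 m

The local north axis is (−sin φ cos λ, −sin φ sin λ, cos φ), giving ΔN = -55.522 − 1.564 − 454.984 = -512.07 m.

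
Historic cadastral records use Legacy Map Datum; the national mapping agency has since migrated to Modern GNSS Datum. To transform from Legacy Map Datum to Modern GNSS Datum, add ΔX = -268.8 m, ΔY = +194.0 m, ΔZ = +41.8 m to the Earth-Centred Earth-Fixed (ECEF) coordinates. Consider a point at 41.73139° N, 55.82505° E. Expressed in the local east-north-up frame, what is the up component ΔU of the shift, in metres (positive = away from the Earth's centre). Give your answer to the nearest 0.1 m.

ΔU = 34.9 m

The local up (radial) axis is (cos φ cos λ, cos φ sin λ, sin φ), giving ΔU = -112.680 + 119.778 + 27.824 = 34.92 m.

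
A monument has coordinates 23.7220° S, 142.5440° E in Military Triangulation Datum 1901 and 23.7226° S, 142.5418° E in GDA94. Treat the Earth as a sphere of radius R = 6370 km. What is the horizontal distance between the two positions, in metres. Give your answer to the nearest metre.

234 m

Δφ = -23.7226° − -23.7220° = -0.0006°; Δλ = 142.5418° − 142.5440° = -0.0022°.
1° along a meridian = πR/180 = 111177 m.
ΔN = Δφ × 111177 = -66.7 m; ΔE = Δλ × 111177 × cos(-23.7220°) = -0.0022 × 111177 × 0.915508 = -223.9 m.
Distance = √(ΔE² + ΔN²) = √((-223.9)² + (-66.7)²) = 233.6 m.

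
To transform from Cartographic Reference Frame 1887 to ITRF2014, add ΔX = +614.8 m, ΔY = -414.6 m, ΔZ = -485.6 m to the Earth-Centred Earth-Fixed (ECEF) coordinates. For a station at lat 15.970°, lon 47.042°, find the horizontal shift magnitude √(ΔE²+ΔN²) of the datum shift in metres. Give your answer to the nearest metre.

886 m

The local east axis at (φ, λ) is (−sin λ, cos λ, 0), so ΔE = −sin(47.042°)·614.8 + cos(47.042°)·(-414.6) = -732.48 m.
The local north axis is (−sin φ cos λ, −sin φ sin λ, cos φ), giving ΔN = -115.271 + 83.483 − 466.859 = -498.65 m.
Horizontal magnitude = √(ΔE² + ΔN²) = √((-732.48)² + (-498.65)²) = 886.10 m.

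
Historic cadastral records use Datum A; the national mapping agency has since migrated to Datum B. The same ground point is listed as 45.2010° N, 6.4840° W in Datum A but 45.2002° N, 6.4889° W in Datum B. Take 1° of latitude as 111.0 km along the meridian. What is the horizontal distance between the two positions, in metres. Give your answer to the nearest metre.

393 m

Δφ = 45.2002° − 45.2010° = -0.0008°; Δλ = -6.4889° − -6.4840° = -0.0049°.
ΔN = Δφ × 111000 = -88.8 m; ΔE = Δλ × 111000 × cos(45.2010°) = -0.0049 × 111000 × 0.704622 = -383.2 m.
Distance = √(ΔE² + ΔN²) = √((-383.2)² + (-88.8)²) = 393.4 m.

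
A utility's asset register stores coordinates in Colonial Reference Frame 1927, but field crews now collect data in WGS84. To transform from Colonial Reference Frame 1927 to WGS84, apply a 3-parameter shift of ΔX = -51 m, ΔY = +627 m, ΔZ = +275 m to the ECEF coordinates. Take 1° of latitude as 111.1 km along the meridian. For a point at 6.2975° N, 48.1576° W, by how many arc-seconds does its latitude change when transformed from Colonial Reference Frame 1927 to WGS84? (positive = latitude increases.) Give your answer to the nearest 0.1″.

Δφ = 10.6″

sin φ = 0.109691, cos φ = 0.993966, sin λ = -0.744983, cos λ = 0.667084.
North component: ΔN = −sin φ cos λ·ΔX − sin φ sin λ·ΔY + cos φ·ΔZ = −(0.109691)(0.667084)(-51) − (0.109691)(-0.744983)(627) + (0.993966)(275) = 328.31 m.
1° of latitude spans 111100 m, so Δφ = 328.31 / 111100 × 3600 = 10.638″.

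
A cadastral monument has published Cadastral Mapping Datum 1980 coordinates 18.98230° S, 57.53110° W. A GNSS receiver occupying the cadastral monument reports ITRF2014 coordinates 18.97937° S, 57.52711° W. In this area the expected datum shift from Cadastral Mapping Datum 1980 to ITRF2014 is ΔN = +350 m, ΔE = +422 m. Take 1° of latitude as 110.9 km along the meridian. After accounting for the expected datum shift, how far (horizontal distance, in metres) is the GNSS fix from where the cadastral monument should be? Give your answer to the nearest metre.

Observed coordinate differences: Δφ = +0.00293°, Δλ = +0.00399°.
Converting to metres (1° lat = 110900 m, cos φ = 0.945619): observed ΔN = 324.9 m, observed ΔE = 418.4 m.
Subtracting the expected shift leaves a residual of 324.9 − (350) = -25.1 m north and 418.4 − (422) = -3.6 m east.
Residual distance = √((-25.1)² + (-3.6)²) = 25.3 m.

25 m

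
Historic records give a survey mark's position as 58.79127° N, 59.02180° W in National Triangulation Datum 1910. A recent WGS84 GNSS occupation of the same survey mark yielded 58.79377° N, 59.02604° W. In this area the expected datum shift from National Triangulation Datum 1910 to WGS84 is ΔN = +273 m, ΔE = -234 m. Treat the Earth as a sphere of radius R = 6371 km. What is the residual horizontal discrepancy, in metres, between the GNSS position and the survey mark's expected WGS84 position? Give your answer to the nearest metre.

Observed coordinate differences: Δφ = +0.00250°, Δλ = -0.00424°.
Converting to metres (1° lat = 111195 m, cos φ = 0.518157): observed ΔN = 278.0 m, observed ΔE = -244.3 m.
Subtracting the expected shift leaves a residual of 278.0 − (273) = 5.0 m north and -244.3 − (-234) = -10.3 m east.
Residual distance = √(5.0² + (-10.3)²) = 11.4 m.

11 m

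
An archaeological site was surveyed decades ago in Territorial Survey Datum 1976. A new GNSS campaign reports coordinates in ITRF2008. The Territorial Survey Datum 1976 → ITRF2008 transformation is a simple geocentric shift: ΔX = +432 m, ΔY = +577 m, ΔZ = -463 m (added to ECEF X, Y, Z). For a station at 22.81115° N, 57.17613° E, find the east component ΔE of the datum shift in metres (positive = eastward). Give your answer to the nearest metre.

ΔE = -50 m

At φ = 22.81115°, λ = 57.17613°: sin φ = 0.387695, cos φ = 0.921788, sin λ = 0.840341, cos λ = 0.542058.
ΔE = −sin λ·ΔX + cos λ·ΔY = −(0.840341)·(432) + (0.542058)·(577) = -50.26 m.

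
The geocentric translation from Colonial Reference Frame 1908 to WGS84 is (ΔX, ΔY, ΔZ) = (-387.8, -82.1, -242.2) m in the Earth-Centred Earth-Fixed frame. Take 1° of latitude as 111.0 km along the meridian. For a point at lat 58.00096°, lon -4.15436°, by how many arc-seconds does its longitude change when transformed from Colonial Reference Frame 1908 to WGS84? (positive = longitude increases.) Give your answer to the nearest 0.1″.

sin φ = 0.848057, cos φ = 0.529905, sin λ = -0.072444, cos λ = 0.997373.
East component: ΔE = −sin λ·ΔX + cos λ·ΔY = −(-0.072444)(-387.8) + (0.997373)(-82.1) = -109.98 m.
1° of latitude spans 111000 m; at latitude φ, 1° of longitude spans that × cos φ = 58819.5 m, so Δλ = -109.98 / 58819.5 × 3600 = -6.731″.

Δλ = -6.7″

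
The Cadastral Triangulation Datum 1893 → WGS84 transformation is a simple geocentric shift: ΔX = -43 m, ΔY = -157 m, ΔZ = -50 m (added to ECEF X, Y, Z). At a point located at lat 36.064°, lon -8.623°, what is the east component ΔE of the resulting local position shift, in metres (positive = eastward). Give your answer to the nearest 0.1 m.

ΔE = -161.7 m

The local east axis at (φ, λ) is (−sin λ, cos λ, 0), so ΔE = −sin(-8.623°)·(-43) + cos(-8.623°)·(-157) = -161.67 m.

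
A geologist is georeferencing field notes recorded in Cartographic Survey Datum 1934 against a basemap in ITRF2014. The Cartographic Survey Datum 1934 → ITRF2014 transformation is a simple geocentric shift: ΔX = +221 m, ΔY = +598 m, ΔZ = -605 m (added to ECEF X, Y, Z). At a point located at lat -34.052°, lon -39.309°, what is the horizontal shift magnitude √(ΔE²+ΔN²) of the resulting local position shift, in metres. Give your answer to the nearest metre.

At φ = -34.052°, λ = -39.309°: sin φ = -0.559945, cos φ = 0.828530, sin λ = -0.633502, cos λ = 0.773741.
ΔE = −sin λ·ΔX + cos λ·ΔY = −(-0.633502)·(221) + (0.773741)·(598) = 602.70 m.
ΔN = −sin φ cos λ·ΔX − sin φ sin λ·ΔY + cos φ·ΔZ = −(-0.559945)(0.773741)(221) − (-0.559945)(-0.633502)(598) + (0.828530)(-605) = -617.64 m.
Horizontal magnitude = √(ΔE² + ΔN²) = √(602.70² + (-617.64)²) = 862.97 m.

863 m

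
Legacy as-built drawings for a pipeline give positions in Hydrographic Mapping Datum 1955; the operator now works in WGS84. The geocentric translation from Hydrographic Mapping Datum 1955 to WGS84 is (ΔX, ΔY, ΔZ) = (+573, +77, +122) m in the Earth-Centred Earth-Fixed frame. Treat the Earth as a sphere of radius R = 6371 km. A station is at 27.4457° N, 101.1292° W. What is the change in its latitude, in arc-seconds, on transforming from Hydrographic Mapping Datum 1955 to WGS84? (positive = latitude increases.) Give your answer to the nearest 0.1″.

sin φ = 0.460908, cos φ = 0.887448, sin λ = -0.981194, cos λ = -0.193022.
North component: ΔN = −sin φ cos λ·ΔX − sin φ sin λ·ΔY + cos φ·ΔZ = −(0.460908)(-0.193022)(573) − (0.460908)(-0.981194)(77) + (0.887448)(122) = 194.07 m.
1° of latitude spans πR/180 = 111195 m, so Δφ = 194.07 / 111195 × 3600 = 6.283″.

Δφ = 6.3″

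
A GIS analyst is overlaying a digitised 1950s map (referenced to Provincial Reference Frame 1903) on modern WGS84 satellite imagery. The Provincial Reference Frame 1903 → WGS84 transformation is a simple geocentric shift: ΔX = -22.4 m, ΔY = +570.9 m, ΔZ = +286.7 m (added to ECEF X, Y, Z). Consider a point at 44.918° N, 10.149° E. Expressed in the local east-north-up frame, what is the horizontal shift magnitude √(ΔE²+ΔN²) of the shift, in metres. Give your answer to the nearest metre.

585 m

At φ = 44.918°, λ = 10.149°: sin φ = 0.706094, cos φ = 0.708118, sin λ = 0.176209, cos λ = 0.984353.
ΔE = −sin λ·ΔX + cos λ·ΔY = −(0.176209)·(-22.4) + (0.984353)·(570.9) = 565.91 m.
ΔN = −sin φ cos λ·ΔX − sin φ sin λ·ΔY + cos φ·ΔZ = −(0.706094)(0.984353)(-22.4) − (0.706094)(0.176209)(570.9) + (0.708118)(286.7) = 147.56 m.
Horizontal magnitude = √(ΔE² + ΔN²) = √(565.91² + 147.56²) = 584.83 m.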